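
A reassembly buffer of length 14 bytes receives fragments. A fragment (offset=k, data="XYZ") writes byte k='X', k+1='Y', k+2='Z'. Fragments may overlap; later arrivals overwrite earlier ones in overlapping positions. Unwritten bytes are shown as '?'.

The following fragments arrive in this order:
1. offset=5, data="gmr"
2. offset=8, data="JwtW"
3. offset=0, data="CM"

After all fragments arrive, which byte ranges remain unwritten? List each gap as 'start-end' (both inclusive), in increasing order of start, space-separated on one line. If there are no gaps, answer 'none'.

Fragment 1: offset=5 len=3
Fragment 2: offset=8 len=4
Fragment 3: offset=0 len=2
Gaps: 2-4 12-13

Answer: 2-4 12-13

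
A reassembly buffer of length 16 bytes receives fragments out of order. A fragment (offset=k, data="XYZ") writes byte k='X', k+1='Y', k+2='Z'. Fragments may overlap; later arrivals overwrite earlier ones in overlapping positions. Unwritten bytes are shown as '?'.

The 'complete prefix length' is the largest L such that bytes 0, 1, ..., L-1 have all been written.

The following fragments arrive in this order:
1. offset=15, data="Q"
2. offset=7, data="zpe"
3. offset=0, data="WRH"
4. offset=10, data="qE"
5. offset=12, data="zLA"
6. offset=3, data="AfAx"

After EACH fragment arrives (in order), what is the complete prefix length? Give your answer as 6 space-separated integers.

Fragment 1: offset=15 data="Q" -> buffer=???????????????Q -> prefix_len=0
Fragment 2: offset=7 data="zpe" -> buffer=???????zpe?????Q -> prefix_len=0
Fragment 3: offset=0 data="WRH" -> buffer=WRH????zpe?????Q -> prefix_len=3
Fragment 4: offset=10 data="qE" -> buffer=WRH????zpeqE???Q -> prefix_len=3
Fragment 5: offset=12 data="zLA" -> buffer=WRH????zpeqEzLAQ -> prefix_len=3
Fragment 6: offset=3 data="AfAx" -> buffer=WRHAfAxzpeqEzLAQ -> prefix_len=16

Answer: 0 0 3 3 3 16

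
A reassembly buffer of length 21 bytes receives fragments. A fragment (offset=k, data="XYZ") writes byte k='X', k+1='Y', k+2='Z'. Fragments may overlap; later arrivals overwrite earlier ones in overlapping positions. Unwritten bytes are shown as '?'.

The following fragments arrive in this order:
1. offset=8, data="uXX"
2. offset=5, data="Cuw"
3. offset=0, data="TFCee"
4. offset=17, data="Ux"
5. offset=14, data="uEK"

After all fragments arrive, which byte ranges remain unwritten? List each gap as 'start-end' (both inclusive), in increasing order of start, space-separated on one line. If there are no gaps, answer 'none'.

Answer: 11-13 19-20

Derivation:
Fragment 1: offset=8 len=3
Fragment 2: offset=5 len=3
Fragment 3: offset=0 len=5
Fragment 4: offset=17 len=2
Fragment 5: offset=14 len=3
Gaps: 11-13 19-20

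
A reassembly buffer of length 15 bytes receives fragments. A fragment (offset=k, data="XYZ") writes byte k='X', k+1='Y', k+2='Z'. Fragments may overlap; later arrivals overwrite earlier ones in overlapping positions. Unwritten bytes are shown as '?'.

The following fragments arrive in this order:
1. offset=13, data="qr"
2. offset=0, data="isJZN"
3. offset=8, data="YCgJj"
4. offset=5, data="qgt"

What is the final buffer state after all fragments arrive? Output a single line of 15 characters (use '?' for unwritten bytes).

Fragment 1: offset=13 data="qr" -> buffer=?????????????qr
Fragment 2: offset=0 data="isJZN" -> buffer=isJZN????????qr
Fragment 3: offset=8 data="YCgJj" -> buffer=isJZN???YCgJjqr
Fragment 4: offset=5 data="qgt" -> buffer=isJZNqgtYCgJjqr

Answer: isJZNqgtYCgJjqr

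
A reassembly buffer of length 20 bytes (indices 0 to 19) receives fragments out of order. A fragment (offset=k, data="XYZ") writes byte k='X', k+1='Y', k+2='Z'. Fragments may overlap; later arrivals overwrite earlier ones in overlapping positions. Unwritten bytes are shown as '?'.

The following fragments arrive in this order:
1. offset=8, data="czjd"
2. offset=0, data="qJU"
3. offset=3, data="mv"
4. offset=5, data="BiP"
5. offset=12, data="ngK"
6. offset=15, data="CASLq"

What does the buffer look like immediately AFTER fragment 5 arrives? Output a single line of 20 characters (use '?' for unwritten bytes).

Answer: qJUmvBiPczjdngK?????

Derivation:
Fragment 1: offset=8 data="czjd" -> buffer=????????czjd????????
Fragment 2: offset=0 data="qJU" -> buffer=qJU?????czjd????????
Fragment 3: offset=3 data="mv" -> buffer=qJUmv???czjd????????
Fragment 4: offset=5 data="BiP" -> buffer=qJUmvBiPczjd????????
Fragment 5: offset=12 data="ngK" -> buffer=qJUmvBiPczjdngK?????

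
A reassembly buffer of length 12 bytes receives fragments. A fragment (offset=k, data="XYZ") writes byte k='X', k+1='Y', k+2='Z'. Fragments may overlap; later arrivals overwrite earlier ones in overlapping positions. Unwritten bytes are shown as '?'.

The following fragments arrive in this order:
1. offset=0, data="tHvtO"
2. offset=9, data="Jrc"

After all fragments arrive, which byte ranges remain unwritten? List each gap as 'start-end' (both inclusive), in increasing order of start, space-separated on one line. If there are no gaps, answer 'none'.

Answer: 5-8

Derivation:
Fragment 1: offset=0 len=5
Fragment 2: offset=9 len=3
Gaps: 5-8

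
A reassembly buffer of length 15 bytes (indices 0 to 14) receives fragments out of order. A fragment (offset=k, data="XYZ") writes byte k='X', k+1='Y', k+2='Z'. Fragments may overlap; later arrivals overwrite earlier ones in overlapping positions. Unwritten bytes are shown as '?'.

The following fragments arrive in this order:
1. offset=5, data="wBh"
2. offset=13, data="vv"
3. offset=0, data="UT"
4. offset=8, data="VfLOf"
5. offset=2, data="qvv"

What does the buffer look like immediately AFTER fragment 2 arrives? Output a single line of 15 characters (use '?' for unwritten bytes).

Fragment 1: offset=5 data="wBh" -> buffer=?????wBh???????
Fragment 2: offset=13 data="vv" -> buffer=?????wBh?????vv

Answer: ?????wBh?????vv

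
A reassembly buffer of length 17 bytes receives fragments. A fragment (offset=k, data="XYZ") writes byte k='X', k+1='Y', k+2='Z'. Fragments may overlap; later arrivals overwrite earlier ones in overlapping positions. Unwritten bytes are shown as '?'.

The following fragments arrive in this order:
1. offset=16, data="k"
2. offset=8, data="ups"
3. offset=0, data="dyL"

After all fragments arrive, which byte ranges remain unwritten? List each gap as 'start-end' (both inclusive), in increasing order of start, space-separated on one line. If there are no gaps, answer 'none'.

Answer: 3-7 11-15

Derivation:
Fragment 1: offset=16 len=1
Fragment 2: offset=8 len=3
Fragment 3: offset=0 len=3
Gaps: 3-7 11-15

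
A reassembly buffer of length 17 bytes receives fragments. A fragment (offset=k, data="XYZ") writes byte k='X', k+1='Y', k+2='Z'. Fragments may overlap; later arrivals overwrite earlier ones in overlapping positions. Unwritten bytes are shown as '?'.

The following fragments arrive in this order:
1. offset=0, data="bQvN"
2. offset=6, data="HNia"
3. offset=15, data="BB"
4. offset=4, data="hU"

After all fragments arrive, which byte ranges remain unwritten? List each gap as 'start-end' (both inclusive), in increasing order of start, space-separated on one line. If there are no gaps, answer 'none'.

Fragment 1: offset=0 len=4
Fragment 2: offset=6 len=4
Fragment 3: offset=15 len=2
Fragment 4: offset=4 len=2
Gaps: 10-14

Answer: 10-14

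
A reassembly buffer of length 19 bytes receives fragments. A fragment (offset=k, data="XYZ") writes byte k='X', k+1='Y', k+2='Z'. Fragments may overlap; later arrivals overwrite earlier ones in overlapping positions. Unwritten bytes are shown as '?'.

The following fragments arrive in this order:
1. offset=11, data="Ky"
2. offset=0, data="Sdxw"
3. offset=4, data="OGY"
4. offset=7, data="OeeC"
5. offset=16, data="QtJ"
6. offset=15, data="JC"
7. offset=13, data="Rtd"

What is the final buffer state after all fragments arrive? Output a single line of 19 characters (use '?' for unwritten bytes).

Answer: SdxwOGYOeeCKyRtdCtJ

Derivation:
Fragment 1: offset=11 data="Ky" -> buffer=???????????Ky??????
Fragment 2: offset=0 data="Sdxw" -> buffer=Sdxw???????Ky??????
Fragment 3: offset=4 data="OGY" -> buffer=SdxwOGY????Ky??????
Fragment 4: offset=7 data="OeeC" -> buffer=SdxwOGYOeeCKy??????
Fragment 5: offset=16 data="QtJ" -> buffer=SdxwOGYOeeCKy???QtJ
Fragment 6: offset=15 data="JC" -> buffer=SdxwOGYOeeCKy??JCtJ
Fragment 7: offset=13 data="Rtd" -> buffer=SdxwOGYOeeCKyRtdCtJ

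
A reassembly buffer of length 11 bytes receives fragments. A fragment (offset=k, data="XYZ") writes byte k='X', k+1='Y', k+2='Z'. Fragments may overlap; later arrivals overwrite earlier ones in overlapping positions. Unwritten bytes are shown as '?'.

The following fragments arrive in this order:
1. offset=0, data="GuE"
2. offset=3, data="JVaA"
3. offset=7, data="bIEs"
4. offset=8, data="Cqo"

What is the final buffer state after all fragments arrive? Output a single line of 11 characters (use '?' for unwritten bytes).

Fragment 1: offset=0 data="GuE" -> buffer=GuE????????
Fragment 2: offset=3 data="JVaA" -> buffer=GuEJVaA????
Fragment 3: offset=7 data="bIEs" -> buffer=GuEJVaAbIEs
Fragment 4: offset=8 data="Cqo" -> buffer=GuEJVaAbCqo

Answer: GuEJVaAbCqo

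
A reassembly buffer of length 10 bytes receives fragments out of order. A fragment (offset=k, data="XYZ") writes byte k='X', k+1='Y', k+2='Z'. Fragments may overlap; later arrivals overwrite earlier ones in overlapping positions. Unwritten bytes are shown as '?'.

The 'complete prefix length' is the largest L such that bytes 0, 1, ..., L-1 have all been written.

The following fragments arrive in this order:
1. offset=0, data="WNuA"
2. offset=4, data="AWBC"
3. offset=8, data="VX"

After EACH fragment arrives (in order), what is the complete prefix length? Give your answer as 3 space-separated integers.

Fragment 1: offset=0 data="WNuA" -> buffer=WNuA?????? -> prefix_len=4
Fragment 2: offset=4 data="AWBC" -> buffer=WNuAAWBC?? -> prefix_len=8
Fragment 3: offset=8 data="VX" -> buffer=WNuAAWBCVX -> prefix_len=10

Answer: 4 8 10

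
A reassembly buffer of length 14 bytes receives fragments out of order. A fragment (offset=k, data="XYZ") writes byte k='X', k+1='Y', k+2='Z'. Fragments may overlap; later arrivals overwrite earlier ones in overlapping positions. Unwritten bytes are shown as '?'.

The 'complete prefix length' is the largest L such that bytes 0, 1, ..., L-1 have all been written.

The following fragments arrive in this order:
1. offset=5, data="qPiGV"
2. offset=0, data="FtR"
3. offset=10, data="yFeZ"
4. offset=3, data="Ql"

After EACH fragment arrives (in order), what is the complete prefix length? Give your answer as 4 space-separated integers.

Answer: 0 3 3 14

Derivation:
Fragment 1: offset=5 data="qPiGV" -> buffer=?????qPiGV???? -> prefix_len=0
Fragment 2: offset=0 data="FtR" -> buffer=FtR??qPiGV???? -> prefix_len=3
Fragment 3: offset=10 data="yFeZ" -> buffer=FtR??qPiGVyFeZ -> prefix_len=3
Fragment 4: offset=3 data="Ql" -> buffer=FtRQlqPiGVyFeZ -> prefix_len=14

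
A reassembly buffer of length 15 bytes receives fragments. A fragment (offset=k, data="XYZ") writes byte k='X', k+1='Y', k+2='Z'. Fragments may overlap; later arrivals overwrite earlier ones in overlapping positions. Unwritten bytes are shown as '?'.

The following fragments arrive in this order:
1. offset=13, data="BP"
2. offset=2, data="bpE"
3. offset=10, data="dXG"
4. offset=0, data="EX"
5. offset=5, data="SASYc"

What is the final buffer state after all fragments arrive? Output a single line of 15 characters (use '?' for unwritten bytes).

Fragment 1: offset=13 data="BP" -> buffer=?????????????BP
Fragment 2: offset=2 data="bpE" -> buffer=??bpE????????BP
Fragment 3: offset=10 data="dXG" -> buffer=??bpE?????dXGBP
Fragment 4: offset=0 data="EX" -> buffer=EXbpE?????dXGBP
Fragment 5: offset=5 data="SASYc" -> buffer=EXbpESASYcdXGBP

Answer: EXbpESASYcdXGBP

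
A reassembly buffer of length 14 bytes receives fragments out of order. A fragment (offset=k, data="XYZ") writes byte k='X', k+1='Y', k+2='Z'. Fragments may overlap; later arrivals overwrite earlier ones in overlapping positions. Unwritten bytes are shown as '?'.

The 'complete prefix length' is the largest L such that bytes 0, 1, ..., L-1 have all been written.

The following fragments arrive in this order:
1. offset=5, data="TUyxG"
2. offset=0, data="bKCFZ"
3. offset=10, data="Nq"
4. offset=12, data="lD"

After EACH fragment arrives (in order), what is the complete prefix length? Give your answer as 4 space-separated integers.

Fragment 1: offset=5 data="TUyxG" -> buffer=?????TUyxG???? -> prefix_len=0
Fragment 2: offset=0 data="bKCFZ" -> buffer=bKCFZTUyxG???? -> prefix_len=10
Fragment 3: offset=10 data="Nq" -> buffer=bKCFZTUyxGNq?? -> prefix_len=12
Fragment 4: offset=12 data="lD" -> buffer=bKCFZTUyxGNqlD -> prefix_len=14

Answer: 0 10 12 14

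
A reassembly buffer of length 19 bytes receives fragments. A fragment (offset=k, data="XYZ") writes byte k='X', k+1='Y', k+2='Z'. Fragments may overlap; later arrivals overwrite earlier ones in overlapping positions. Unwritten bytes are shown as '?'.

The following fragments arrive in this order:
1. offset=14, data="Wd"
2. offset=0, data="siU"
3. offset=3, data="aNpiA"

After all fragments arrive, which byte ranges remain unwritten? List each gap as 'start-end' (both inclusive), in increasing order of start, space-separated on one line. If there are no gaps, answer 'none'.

Answer: 8-13 16-18

Derivation:
Fragment 1: offset=14 len=2
Fragment 2: offset=0 len=3
Fragment 3: offset=3 len=5
Gaps: 8-13 16-18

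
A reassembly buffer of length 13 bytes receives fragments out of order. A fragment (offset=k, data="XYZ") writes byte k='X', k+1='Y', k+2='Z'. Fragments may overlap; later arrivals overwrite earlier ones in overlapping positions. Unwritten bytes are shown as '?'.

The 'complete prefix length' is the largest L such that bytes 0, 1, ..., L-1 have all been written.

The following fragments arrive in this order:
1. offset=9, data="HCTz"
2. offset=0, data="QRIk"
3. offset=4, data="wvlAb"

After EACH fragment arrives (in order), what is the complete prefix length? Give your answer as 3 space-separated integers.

Answer: 0 4 13

Derivation:
Fragment 1: offset=9 data="HCTz" -> buffer=?????????HCTz -> prefix_len=0
Fragment 2: offset=0 data="QRIk" -> buffer=QRIk?????HCTz -> prefix_len=4
Fragment 3: offset=4 data="wvlAb" -> buffer=QRIkwvlAbHCTz -> prefix_len=13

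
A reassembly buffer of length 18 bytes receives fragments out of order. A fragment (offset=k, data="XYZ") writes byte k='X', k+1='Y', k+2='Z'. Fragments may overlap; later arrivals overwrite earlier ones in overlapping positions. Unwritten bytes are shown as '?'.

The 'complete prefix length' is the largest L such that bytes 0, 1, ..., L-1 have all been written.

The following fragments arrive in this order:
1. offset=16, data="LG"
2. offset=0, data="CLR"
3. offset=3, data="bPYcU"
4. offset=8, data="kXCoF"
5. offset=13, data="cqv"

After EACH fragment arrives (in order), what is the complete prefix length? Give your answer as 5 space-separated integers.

Answer: 0 3 8 13 18

Derivation:
Fragment 1: offset=16 data="LG" -> buffer=????????????????LG -> prefix_len=0
Fragment 2: offset=0 data="CLR" -> buffer=CLR?????????????LG -> prefix_len=3
Fragment 3: offset=3 data="bPYcU" -> buffer=CLRbPYcU????????LG -> prefix_len=8
Fragment 4: offset=8 data="kXCoF" -> buffer=CLRbPYcUkXCoF???LG -> prefix_len=13
Fragment 5: offset=13 data="cqv" -> buffer=CLRbPYcUkXCoFcqvLG -> prefix_len=18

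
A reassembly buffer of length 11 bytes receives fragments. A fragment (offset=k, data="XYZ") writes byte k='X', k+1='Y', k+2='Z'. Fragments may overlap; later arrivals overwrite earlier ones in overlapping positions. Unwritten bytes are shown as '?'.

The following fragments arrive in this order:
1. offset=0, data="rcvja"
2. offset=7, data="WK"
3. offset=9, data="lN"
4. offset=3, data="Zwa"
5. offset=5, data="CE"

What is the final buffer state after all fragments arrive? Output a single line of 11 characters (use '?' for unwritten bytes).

Answer: rcvZwCEWKlN

Derivation:
Fragment 1: offset=0 data="rcvja" -> buffer=rcvja??????
Fragment 2: offset=7 data="WK" -> buffer=rcvja??WK??
Fragment 3: offset=9 data="lN" -> buffer=rcvja??WKlN
Fragment 4: offset=3 data="Zwa" -> buffer=rcvZwa?WKlN
Fragment 5: offset=5 data="CE" -> buffer=rcvZwCEWKlN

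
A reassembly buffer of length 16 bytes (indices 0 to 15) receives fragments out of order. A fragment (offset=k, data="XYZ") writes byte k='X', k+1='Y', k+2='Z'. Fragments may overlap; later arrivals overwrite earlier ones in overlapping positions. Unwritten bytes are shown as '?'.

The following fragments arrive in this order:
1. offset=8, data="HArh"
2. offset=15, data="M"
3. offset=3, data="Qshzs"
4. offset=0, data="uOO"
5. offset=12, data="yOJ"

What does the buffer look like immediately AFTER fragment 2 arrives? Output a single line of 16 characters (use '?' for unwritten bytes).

Fragment 1: offset=8 data="HArh" -> buffer=????????HArh????
Fragment 2: offset=15 data="M" -> buffer=????????HArh???M

Answer: ????????HArh???M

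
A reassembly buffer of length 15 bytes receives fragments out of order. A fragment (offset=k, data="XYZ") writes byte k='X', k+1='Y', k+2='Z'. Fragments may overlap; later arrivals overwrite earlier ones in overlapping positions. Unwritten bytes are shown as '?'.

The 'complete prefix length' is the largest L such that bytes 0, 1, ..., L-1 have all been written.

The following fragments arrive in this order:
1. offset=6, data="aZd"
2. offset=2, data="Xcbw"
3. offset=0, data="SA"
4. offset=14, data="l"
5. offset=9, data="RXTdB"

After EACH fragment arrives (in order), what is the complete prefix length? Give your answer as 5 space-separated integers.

Answer: 0 0 9 9 15

Derivation:
Fragment 1: offset=6 data="aZd" -> buffer=??????aZd?????? -> prefix_len=0
Fragment 2: offset=2 data="Xcbw" -> buffer=??XcbwaZd?????? -> prefix_len=0
Fragment 3: offset=0 data="SA" -> buffer=SAXcbwaZd?????? -> prefix_len=9
Fragment 4: offset=14 data="l" -> buffer=SAXcbwaZd?????l -> prefix_len=9
Fragment 5: offset=9 data="RXTdB" -> buffer=SAXcbwaZdRXTdBl -> prefix_len=15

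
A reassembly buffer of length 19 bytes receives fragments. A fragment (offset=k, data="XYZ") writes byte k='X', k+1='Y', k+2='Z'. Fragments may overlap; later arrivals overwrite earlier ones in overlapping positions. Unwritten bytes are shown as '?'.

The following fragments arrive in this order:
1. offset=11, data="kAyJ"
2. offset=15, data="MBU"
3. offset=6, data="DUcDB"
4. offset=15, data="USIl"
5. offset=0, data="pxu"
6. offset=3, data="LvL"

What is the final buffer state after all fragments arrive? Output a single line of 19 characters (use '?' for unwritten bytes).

Answer: pxuLvLDUcDBkAyJUSIl

Derivation:
Fragment 1: offset=11 data="kAyJ" -> buffer=???????????kAyJ????
Fragment 2: offset=15 data="MBU" -> buffer=???????????kAyJMBU?
Fragment 3: offset=6 data="DUcDB" -> buffer=??????DUcDBkAyJMBU?
Fragment 4: offset=15 data="USIl" -> buffer=??????DUcDBkAyJUSIl
Fragment 5: offset=0 data="pxu" -> buffer=pxu???DUcDBkAyJUSIl
Fragment 6: offset=3 data="LvL" -> buffer=pxuLvLDUcDBkAyJUSIl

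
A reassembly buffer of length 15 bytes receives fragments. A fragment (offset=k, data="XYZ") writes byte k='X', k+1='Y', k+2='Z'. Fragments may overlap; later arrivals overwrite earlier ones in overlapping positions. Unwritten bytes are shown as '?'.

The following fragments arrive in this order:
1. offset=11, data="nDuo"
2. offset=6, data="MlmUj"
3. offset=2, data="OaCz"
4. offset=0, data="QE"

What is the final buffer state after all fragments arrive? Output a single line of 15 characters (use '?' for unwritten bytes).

Fragment 1: offset=11 data="nDuo" -> buffer=???????????nDuo
Fragment 2: offset=6 data="MlmUj" -> buffer=??????MlmUjnDuo
Fragment 3: offset=2 data="OaCz" -> buffer=??OaCzMlmUjnDuo
Fragment 4: offset=0 data="QE" -> buffer=QEOaCzMlmUjnDuo

Answer: QEOaCzMlmUjnDuo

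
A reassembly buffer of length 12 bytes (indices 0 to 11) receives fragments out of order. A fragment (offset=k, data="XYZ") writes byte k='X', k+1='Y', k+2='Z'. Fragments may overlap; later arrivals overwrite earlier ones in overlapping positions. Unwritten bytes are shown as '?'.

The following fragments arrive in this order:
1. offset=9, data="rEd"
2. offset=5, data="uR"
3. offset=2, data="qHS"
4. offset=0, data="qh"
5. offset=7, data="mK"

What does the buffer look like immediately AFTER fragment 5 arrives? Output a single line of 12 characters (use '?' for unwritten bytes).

Fragment 1: offset=9 data="rEd" -> buffer=?????????rEd
Fragment 2: offset=5 data="uR" -> buffer=?????uR??rEd
Fragment 3: offset=2 data="qHS" -> buffer=??qHSuR??rEd
Fragment 4: offset=0 data="qh" -> buffer=qhqHSuR??rEd
Fragment 5: offset=7 data="mK" -> buffer=qhqHSuRmKrEd

Answer: qhqHSuRmKrEd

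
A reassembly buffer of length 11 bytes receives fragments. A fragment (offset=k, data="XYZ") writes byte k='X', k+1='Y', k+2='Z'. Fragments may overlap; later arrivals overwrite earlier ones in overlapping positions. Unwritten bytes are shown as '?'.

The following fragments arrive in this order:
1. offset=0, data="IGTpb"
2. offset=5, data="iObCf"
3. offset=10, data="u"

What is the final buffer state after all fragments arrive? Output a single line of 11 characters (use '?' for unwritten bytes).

Answer: IGTpbiObCfu

Derivation:
Fragment 1: offset=0 data="IGTpb" -> buffer=IGTpb??????
Fragment 2: offset=5 data="iObCf" -> buffer=IGTpbiObCf?
Fragment 3: offset=10 data="u" -> buffer=IGTpbiObCfu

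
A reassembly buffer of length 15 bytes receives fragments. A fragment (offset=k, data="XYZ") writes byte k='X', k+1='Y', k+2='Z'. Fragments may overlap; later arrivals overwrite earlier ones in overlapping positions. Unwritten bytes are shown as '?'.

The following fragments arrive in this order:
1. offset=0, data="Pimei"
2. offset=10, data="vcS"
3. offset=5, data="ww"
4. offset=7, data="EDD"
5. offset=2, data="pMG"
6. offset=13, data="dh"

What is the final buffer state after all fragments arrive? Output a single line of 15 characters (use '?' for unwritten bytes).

Fragment 1: offset=0 data="Pimei" -> buffer=Pimei??????????
Fragment 2: offset=10 data="vcS" -> buffer=Pimei?????vcS??
Fragment 3: offset=5 data="ww" -> buffer=Pimeiww???vcS??
Fragment 4: offset=7 data="EDD" -> buffer=PimeiwwEDDvcS??
Fragment 5: offset=2 data="pMG" -> buffer=PipMGwwEDDvcS??
Fragment 6: offset=13 data="dh" -> buffer=PipMGwwEDDvcSdh

Answer: PipMGwwEDDvcSdh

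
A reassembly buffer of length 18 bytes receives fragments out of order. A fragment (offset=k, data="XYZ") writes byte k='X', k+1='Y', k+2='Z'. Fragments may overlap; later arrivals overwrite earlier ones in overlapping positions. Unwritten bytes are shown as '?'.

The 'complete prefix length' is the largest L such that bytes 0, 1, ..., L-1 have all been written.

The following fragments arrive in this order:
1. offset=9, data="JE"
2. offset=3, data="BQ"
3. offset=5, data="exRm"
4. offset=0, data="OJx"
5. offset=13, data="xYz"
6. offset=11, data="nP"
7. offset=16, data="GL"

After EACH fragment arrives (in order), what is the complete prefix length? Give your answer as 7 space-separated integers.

Answer: 0 0 0 11 11 16 18

Derivation:
Fragment 1: offset=9 data="JE" -> buffer=?????????JE??????? -> prefix_len=0
Fragment 2: offset=3 data="BQ" -> buffer=???BQ????JE??????? -> prefix_len=0
Fragment 3: offset=5 data="exRm" -> buffer=???BQexRmJE??????? -> prefix_len=0
Fragment 4: offset=0 data="OJx" -> buffer=OJxBQexRmJE??????? -> prefix_len=11
Fragment 5: offset=13 data="xYz" -> buffer=OJxBQexRmJE??xYz?? -> prefix_len=11
Fragment 6: offset=11 data="nP" -> buffer=OJxBQexRmJEnPxYz?? -> prefix_len=16
Fragment 7: offset=16 data="GL" -> buffer=OJxBQexRmJEnPxYzGL -> prefix_len=18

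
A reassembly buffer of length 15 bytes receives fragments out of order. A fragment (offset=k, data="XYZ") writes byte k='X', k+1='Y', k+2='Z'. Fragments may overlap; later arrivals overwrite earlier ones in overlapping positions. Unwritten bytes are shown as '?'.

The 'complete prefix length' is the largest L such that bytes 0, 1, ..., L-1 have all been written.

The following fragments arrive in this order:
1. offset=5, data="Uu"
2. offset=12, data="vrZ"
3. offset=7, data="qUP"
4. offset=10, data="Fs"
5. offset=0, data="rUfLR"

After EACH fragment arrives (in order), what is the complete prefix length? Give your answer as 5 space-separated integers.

Answer: 0 0 0 0 15

Derivation:
Fragment 1: offset=5 data="Uu" -> buffer=?????Uu???????? -> prefix_len=0
Fragment 2: offset=12 data="vrZ" -> buffer=?????Uu?????vrZ -> prefix_len=0
Fragment 3: offset=7 data="qUP" -> buffer=?????UuqUP??vrZ -> prefix_len=0
Fragment 4: offset=10 data="Fs" -> buffer=?????UuqUPFsvrZ -> prefix_len=0
Fragment 5: offset=0 data="rUfLR" -> buffer=rUfLRUuqUPFsvrZ -> prefix_len=15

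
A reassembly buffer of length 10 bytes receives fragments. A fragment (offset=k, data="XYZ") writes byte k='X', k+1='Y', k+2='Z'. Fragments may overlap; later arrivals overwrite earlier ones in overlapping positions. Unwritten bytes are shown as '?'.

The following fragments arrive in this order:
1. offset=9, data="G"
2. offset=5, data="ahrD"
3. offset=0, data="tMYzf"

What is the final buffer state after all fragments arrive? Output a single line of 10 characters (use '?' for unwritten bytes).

Answer: tMYzfahrDG

Derivation:
Fragment 1: offset=9 data="G" -> buffer=?????????G
Fragment 2: offset=5 data="ahrD" -> buffer=?????ahrDG
Fragment 3: offset=0 data="tMYzf" -> buffer=tMYzfahrDG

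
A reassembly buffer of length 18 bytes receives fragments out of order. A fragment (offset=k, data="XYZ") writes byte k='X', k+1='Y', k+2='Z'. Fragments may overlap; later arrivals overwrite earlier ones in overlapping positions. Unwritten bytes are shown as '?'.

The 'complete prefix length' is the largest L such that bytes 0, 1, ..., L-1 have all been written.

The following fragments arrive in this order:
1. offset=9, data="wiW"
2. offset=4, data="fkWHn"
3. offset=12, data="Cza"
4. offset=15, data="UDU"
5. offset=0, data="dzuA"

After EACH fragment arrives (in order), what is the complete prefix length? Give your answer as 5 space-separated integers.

Answer: 0 0 0 0 18

Derivation:
Fragment 1: offset=9 data="wiW" -> buffer=?????????wiW?????? -> prefix_len=0
Fragment 2: offset=4 data="fkWHn" -> buffer=????fkWHnwiW?????? -> prefix_len=0
Fragment 3: offset=12 data="Cza" -> buffer=????fkWHnwiWCza??? -> prefix_len=0
Fragment 4: offset=15 data="UDU" -> buffer=????fkWHnwiWCzaUDU -> prefix_len=0
Fragment 5: offset=0 data="dzuA" -> buffer=dzuAfkWHnwiWCzaUDU -> prefix_len=18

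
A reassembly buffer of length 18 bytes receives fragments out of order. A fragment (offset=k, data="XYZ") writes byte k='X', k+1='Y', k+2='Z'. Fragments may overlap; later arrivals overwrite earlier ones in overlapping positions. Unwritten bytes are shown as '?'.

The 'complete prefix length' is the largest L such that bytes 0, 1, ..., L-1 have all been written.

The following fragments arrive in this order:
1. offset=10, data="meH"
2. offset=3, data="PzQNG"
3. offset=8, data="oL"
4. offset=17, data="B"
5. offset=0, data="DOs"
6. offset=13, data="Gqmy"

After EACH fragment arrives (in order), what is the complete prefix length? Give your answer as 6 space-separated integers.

Fragment 1: offset=10 data="meH" -> buffer=??????????meH????? -> prefix_len=0
Fragment 2: offset=3 data="PzQNG" -> buffer=???PzQNG??meH????? -> prefix_len=0
Fragment 3: offset=8 data="oL" -> buffer=???PzQNGoLmeH????? -> prefix_len=0
Fragment 4: offset=17 data="B" -> buffer=???PzQNGoLmeH????B -> prefix_len=0
Fragment 5: offset=0 data="DOs" -> buffer=DOsPzQNGoLmeH????B -> prefix_len=13
Fragment 6: offset=13 data="Gqmy" -> buffer=DOsPzQNGoLmeHGqmyB -> prefix_len=18

Answer: 0 0 0 0 13 18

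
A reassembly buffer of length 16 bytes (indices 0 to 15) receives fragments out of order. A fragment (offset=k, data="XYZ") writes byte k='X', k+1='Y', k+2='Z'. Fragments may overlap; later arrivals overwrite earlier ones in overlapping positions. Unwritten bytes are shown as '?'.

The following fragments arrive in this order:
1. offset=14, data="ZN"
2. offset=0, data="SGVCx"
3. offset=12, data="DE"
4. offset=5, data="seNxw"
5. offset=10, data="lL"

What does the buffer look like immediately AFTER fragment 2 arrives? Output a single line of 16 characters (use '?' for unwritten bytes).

Answer: SGVCx?????????ZN

Derivation:
Fragment 1: offset=14 data="ZN" -> buffer=??????????????ZN
Fragment 2: offset=0 data="SGVCx" -> buffer=SGVCx?????????ZN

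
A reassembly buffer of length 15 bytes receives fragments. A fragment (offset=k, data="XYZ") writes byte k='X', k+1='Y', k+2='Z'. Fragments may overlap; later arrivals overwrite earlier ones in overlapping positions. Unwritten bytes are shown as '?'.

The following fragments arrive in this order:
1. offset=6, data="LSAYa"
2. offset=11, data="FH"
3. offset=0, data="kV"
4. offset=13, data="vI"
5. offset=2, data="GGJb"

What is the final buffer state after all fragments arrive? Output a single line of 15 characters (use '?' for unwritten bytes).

Answer: kVGGJbLSAYaFHvI

Derivation:
Fragment 1: offset=6 data="LSAYa" -> buffer=??????LSAYa????
Fragment 2: offset=11 data="FH" -> buffer=??????LSAYaFH??
Fragment 3: offset=0 data="kV" -> buffer=kV????LSAYaFH??
Fragment 4: offset=13 data="vI" -> buffer=kV????LSAYaFHvI
Fragment 5: offset=2 data="GGJb" -> buffer=kVGGJbLSAYaFHvI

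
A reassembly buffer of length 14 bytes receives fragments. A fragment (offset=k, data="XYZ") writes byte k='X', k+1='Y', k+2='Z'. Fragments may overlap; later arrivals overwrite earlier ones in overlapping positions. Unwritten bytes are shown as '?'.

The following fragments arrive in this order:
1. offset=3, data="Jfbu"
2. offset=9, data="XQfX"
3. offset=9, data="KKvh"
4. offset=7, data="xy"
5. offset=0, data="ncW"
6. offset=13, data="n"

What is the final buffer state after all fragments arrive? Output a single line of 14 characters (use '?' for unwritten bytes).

Fragment 1: offset=3 data="Jfbu" -> buffer=???Jfbu???????
Fragment 2: offset=9 data="XQfX" -> buffer=???Jfbu??XQfX?
Fragment 3: offset=9 data="KKvh" -> buffer=???Jfbu??KKvh?
Fragment 4: offset=7 data="xy" -> buffer=???JfbuxyKKvh?
Fragment 5: offset=0 data="ncW" -> buffer=ncWJfbuxyKKvh?
Fragment 6: offset=13 data="n" -> buffer=ncWJfbuxyKKvhn

Answer: ncWJfbuxyKKvhn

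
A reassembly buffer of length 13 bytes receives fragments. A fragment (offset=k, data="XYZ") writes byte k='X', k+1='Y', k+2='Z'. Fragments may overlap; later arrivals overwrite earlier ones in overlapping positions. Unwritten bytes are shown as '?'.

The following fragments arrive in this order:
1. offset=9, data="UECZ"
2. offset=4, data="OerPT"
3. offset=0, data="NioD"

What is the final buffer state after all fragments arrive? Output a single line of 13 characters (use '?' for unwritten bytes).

Answer: NioDOerPTUECZ

Derivation:
Fragment 1: offset=9 data="UECZ" -> buffer=?????????UECZ
Fragment 2: offset=4 data="OerPT" -> buffer=????OerPTUECZ
Fragment 3: offset=0 data="NioD" -> buffer=NioDOerPTUECZ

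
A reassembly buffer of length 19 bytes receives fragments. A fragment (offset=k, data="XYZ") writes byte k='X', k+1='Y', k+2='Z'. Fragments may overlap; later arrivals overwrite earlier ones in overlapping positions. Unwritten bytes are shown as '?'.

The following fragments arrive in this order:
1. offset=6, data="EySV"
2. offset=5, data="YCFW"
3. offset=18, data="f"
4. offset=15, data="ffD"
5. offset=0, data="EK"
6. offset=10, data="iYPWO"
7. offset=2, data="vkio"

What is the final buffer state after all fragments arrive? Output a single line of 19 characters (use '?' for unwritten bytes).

Answer: EKvkioCFWViYPWOffDf

Derivation:
Fragment 1: offset=6 data="EySV" -> buffer=??????EySV?????????
Fragment 2: offset=5 data="YCFW" -> buffer=?????YCFWV?????????
Fragment 3: offset=18 data="f" -> buffer=?????YCFWV????????f
Fragment 4: offset=15 data="ffD" -> buffer=?????YCFWV?????ffDf
Fragment 5: offset=0 data="EK" -> buffer=EK???YCFWV?????ffDf
Fragment 6: offset=10 data="iYPWO" -> buffer=EK???YCFWViYPWOffDf
Fragment 7: offset=2 data="vkio" -> buffer=EKvkioCFWViYPWOffDf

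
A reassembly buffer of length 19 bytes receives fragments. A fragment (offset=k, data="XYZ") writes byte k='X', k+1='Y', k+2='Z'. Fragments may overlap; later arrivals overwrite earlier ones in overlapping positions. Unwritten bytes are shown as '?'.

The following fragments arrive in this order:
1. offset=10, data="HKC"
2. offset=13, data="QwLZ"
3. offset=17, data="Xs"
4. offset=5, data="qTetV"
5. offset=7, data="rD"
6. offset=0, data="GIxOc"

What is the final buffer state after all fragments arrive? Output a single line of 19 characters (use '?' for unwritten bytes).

Answer: GIxOcqTrDVHKCQwLZXs

Derivation:
Fragment 1: offset=10 data="HKC" -> buffer=??????????HKC??????
Fragment 2: offset=13 data="QwLZ" -> buffer=??????????HKCQwLZ??
Fragment 3: offset=17 data="Xs" -> buffer=??????????HKCQwLZXs
Fragment 4: offset=5 data="qTetV" -> buffer=?????qTetVHKCQwLZXs
Fragment 5: offset=7 data="rD" -> buffer=?????qTrDVHKCQwLZXs
Fragment 6: offset=0 data="GIxOc" -> buffer=GIxOcqTrDVHKCQwLZXs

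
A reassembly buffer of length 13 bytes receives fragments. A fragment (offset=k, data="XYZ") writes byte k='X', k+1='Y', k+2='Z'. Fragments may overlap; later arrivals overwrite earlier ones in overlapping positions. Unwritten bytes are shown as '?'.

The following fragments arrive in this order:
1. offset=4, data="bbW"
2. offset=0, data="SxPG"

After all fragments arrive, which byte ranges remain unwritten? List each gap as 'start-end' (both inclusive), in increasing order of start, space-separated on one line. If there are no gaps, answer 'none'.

Fragment 1: offset=4 len=3
Fragment 2: offset=0 len=4
Gaps: 7-12

Answer: 7-12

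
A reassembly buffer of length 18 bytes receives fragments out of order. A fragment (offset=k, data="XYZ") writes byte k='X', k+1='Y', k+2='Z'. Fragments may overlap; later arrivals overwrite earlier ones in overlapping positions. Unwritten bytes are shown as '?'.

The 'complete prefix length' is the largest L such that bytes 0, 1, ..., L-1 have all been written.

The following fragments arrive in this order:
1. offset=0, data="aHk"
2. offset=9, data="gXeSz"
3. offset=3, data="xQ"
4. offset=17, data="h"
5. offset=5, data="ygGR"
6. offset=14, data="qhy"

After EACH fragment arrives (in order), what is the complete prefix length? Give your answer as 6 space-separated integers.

Answer: 3 3 5 5 14 18

Derivation:
Fragment 1: offset=0 data="aHk" -> buffer=aHk??????????????? -> prefix_len=3
Fragment 2: offset=9 data="gXeSz" -> buffer=aHk??????gXeSz???? -> prefix_len=3
Fragment 3: offset=3 data="xQ" -> buffer=aHkxQ????gXeSz???? -> prefix_len=5
Fragment 4: offset=17 data="h" -> buffer=aHkxQ????gXeSz???h -> prefix_len=5
Fragment 5: offset=5 data="ygGR" -> buffer=aHkxQygGRgXeSz???h -> prefix_len=14
Fragment 6: offset=14 data="qhy" -> buffer=aHkxQygGRgXeSzqhyh -> prefix_len=18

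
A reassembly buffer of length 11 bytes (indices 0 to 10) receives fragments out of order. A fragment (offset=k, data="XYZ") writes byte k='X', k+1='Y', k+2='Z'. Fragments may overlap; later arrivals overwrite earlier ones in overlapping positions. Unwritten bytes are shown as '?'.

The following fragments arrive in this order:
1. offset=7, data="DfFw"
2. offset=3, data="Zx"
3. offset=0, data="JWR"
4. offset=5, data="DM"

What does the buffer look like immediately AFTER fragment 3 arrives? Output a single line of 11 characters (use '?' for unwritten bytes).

Fragment 1: offset=7 data="DfFw" -> buffer=???????DfFw
Fragment 2: offset=3 data="Zx" -> buffer=???Zx??DfFw
Fragment 3: offset=0 data="JWR" -> buffer=JWRZx??DfFw

Answer: JWRZx??DfFw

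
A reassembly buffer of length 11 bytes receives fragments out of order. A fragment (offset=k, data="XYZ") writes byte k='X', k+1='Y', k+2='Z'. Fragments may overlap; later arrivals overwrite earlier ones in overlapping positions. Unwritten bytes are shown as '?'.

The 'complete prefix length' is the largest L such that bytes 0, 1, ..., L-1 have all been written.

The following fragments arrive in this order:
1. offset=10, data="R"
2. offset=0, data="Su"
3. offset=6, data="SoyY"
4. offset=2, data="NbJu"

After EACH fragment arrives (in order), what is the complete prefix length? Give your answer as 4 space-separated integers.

Answer: 0 2 2 11

Derivation:
Fragment 1: offset=10 data="R" -> buffer=??????????R -> prefix_len=0
Fragment 2: offset=0 data="Su" -> buffer=Su????????R -> prefix_len=2
Fragment 3: offset=6 data="SoyY" -> buffer=Su????SoyYR -> prefix_len=2
Fragment 4: offset=2 data="NbJu" -> buffer=SuNbJuSoyYR -> prefix_len=11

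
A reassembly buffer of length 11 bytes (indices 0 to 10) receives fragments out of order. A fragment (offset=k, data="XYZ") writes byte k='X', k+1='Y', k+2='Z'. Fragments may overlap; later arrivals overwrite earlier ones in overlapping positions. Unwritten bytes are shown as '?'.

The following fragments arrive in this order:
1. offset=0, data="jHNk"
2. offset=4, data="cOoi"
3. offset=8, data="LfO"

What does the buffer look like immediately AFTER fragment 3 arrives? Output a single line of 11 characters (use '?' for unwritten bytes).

Fragment 1: offset=0 data="jHNk" -> buffer=jHNk???????
Fragment 2: offset=4 data="cOoi" -> buffer=jHNkcOoi???
Fragment 3: offset=8 data="LfO" -> buffer=jHNkcOoiLfO

Answer: jHNkcOoiLfO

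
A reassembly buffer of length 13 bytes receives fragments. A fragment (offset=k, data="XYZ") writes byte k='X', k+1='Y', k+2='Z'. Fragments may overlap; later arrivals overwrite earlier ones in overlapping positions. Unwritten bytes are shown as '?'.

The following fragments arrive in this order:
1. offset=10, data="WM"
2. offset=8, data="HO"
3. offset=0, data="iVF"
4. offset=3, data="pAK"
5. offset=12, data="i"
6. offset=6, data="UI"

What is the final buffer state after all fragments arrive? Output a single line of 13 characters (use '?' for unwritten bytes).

Answer: iVFpAKUIHOWMi

Derivation:
Fragment 1: offset=10 data="WM" -> buffer=??????????WM?
Fragment 2: offset=8 data="HO" -> buffer=????????HOWM?
Fragment 3: offset=0 data="iVF" -> buffer=iVF?????HOWM?
Fragment 4: offset=3 data="pAK" -> buffer=iVFpAK??HOWM?
Fragment 5: offset=12 data="i" -> buffer=iVFpAK??HOWMi
Fragment 6: offset=6 data="UI" -> buffer=iVFpAKUIHOWMi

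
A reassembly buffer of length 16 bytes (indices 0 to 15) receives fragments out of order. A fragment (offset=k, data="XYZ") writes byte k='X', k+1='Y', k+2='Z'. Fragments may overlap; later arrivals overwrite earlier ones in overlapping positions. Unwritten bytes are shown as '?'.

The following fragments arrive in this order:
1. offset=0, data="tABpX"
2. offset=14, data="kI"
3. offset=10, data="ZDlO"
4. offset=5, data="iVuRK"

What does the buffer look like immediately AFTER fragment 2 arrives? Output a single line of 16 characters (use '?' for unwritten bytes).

Fragment 1: offset=0 data="tABpX" -> buffer=tABpX???????????
Fragment 2: offset=14 data="kI" -> buffer=tABpX?????????kI

Answer: tABpX?????????kI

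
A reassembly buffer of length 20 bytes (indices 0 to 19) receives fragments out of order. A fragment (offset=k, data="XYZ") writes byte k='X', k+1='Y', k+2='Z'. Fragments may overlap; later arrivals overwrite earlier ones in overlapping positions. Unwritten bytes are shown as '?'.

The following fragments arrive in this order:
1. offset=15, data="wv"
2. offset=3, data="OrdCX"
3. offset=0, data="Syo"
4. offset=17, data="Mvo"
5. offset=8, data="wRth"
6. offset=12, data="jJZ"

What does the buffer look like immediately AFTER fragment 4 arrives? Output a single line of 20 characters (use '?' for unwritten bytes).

Fragment 1: offset=15 data="wv" -> buffer=???????????????wv???
Fragment 2: offset=3 data="OrdCX" -> buffer=???OrdCX???????wv???
Fragment 3: offset=0 data="Syo" -> buffer=SyoOrdCX???????wv???
Fragment 4: offset=17 data="Mvo" -> buffer=SyoOrdCX???????wvMvo

Answer: SyoOrdCX???????wvMvo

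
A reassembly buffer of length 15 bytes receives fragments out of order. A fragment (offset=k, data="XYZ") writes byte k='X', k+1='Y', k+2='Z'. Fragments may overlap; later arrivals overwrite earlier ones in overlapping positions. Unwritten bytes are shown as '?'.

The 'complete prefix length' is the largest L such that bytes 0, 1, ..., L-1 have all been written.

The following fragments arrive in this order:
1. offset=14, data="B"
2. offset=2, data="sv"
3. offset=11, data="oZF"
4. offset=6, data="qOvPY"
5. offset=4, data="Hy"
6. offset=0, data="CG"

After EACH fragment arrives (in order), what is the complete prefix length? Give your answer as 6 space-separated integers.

Answer: 0 0 0 0 0 15

Derivation:
Fragment 1: offset=14 data="B" -> buffer=??????????????B -> prefix_len=0
Fragment 2: offset=2 data="sv" -> buffer=??sv??????????B -> prefix_len=0
Fragment 3: offset=11 data="oZF" -> buffer=??sv???????oZFB -> prefix_len=0
Fragment 4: offset=6 data="qOvPY" -> buffer=??sv??qOvPYoZFB -> prefix_len=0
Fragment 5: offset=4 data="Hy" -> buffer=??svHyqOvPYoZFB -> prefix_len=0
Fragment 6: offset=0 data="CG" -> buffer=CGsvHyqOvPYoZFB -> prefix_len=15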